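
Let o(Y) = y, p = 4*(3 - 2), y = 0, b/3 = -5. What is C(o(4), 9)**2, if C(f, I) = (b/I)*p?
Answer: 400/9 ≈ 44.444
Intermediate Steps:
b = -15 (b = 3*(-5) = -15)
p = 4 (p = 4*1 = 4)
o(Y) = 0
C(f, I) = -60/I (C(f, I) = (-15/I)*4 = -15/I*4 = -60/I)
C(o(4), 9)**2 = (-60/9)**2 = (-60*1/9)**2 = (-20/3)**2 = 400/9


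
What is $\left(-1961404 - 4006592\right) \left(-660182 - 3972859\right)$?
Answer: $27649970155836$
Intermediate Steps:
$\left(-1961404 - 4006592\right) \left(-660182 - 3972859\right) = \left(-1961404 - 4006592\right) \left(-4633041\right) = \left(-5967996\right) \left(-4633041\right) = 27649970155836$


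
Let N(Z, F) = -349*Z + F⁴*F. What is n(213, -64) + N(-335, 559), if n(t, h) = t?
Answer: 54583205943927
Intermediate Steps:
N(Z, F) = F⁵ - 349*Z (N(Z, F) = -349*Z + F⁵ = F⁵ - 349*Z)
n(213, -64) + N(-335, 559) = 213 + (559⁵ - 349*(-335)) = 213 + (54583205826799 + 116915) = 213 + 54583205943714 = 54583205943927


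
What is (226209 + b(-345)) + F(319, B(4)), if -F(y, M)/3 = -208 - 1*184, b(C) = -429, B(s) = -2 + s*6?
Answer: 226956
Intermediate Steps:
B(s) = -2 + 6*s
F(y, M) = 1176 (F(y, M) = -3*(-208 - 1*184) = -3*(-208 - 184) = -3*(-392) = 1176)
(226209 + b(-345)) + F(319, B(4)) = (226209 - 429) + 1176 = 225780 + 1176 = 226956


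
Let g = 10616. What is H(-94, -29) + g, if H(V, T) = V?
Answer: 10522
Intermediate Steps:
H(-94, -29) + g = -94 + 10616 = 10522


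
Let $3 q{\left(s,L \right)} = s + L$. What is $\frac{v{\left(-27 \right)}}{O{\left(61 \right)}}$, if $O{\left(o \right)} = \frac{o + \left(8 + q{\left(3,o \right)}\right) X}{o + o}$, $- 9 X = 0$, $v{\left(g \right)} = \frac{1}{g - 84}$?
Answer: $- \frac{2}{111} \approx -0.018018$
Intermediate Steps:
$v{\left(g \right)} = \frac{1}{-84 + g}$
$X = 0$ ($X = \left(- \frac{1}{9}\right) 0 = 0$)
$q{\left(s,L \right)} = \frac{L}{3} + \frac{s}{3}$ ($q{\left(s,L \right)} = \frac{s + L}{3} = \frac{L + s}{3} = \frac{L}{3} + \frac{s}{3}$)
$O{\left(o \right)} = \frac{1}{2}$ ($O{\left(o \right)} = \frac{o + \left(8 + \left(\frac{o}{3} + \frac{1}{3} \cdot 3\right)\right) 0}{o + o} = \frac{o + \left(8 + \left(\frac{o}{3} + 1\right)\right) 0}{2 o} = \left(o + \left(8 + \left(1 + \frac{o}{3}\right)\right) 0\right) \frac{1}{2 o} = \left(o + \left(9 + \frac{o}{3}\right) 0\right) \frac{1}{2 o} = \left(o + 0\right) \frac{1}{2 o} = o \frac{1}{2 o} = \frac{1}{2}$)
$\frac{v{\left(-27 \right)}}{O{\left(61 \right)}} = \frac{\frac{1}{\frac{1}{2}}}{-84 - 27} = \frac{1}{-111} \cdot 2 = \left(- \frac{1}{111}\right) 2 = - \frac{2}{111}$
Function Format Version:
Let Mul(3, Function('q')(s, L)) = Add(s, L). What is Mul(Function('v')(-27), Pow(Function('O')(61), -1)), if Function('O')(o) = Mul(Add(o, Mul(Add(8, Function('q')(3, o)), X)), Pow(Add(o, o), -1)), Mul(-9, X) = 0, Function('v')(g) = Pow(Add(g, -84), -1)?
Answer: Rational(-2, 111) ≈ -0.018018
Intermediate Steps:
Function('v')(g) = Pow(Add(-84, g), -1)
X = 0 (X = Mul(Rational(-1, 9), 0) = 0)
Function('q')(s, L) = Add(Mul(Rational(1, 3), L), Mul(Rational(1, 3), s)) (Function('q')(s, L) = Mul(Rational(1, 3), Add(s, L)) = Mul(Rational(1, 3), Add(L, s)) = Add(Mul(Rational(1, 3), L), Mul(Rational(1, 3), s)))
Function('O')(o) = Rational(1, 2) (Function('O')(o) = Mul(Add(o, Mul(Add(8, Add(Mul(Rational(1, 3), o), Mul(Rational(1, 3), 3))), 0)), Pow(Add(o, o), -1)) = Mul(Add(o, Mul(Add(8, Add(Mul(Rational(1, 3), o), 1)), 0)), Pow(Mul(2, o), -1)) = Mul(Add(o, Mul(Add(8, Add(1, Mul(Rational(1, 3), o))), 0)), Mul(Rational(1, 2), Pow(o, -1))) = Mul(Add(o, Mul(Add(9, Mul(Rational(1, 3), o)), 0)), Mul(Rational(1, 2), Pow(o, -1))) = Mul(Add(o, 0), Mul(Rational(1, 2), Pow(o, -1))) = Mul(o, Mul(Rational(1, 2), Pow(o, -1))) = Rational(1, 2))
Mul(Function('v')(-27), Pow(Function('O')(61), -1)) = Mul(Pow(Add(-84, -27), -1), Pow(Rational(1, 2), -1)) = Mul(Pow(-111, -1), 2) = Mul(Rational(-1, 111), 2) = Rational(-2, 111)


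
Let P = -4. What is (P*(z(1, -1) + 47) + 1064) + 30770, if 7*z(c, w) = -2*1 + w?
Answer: 221534/7 ≈ 31648.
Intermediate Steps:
z(c, w) = -2/7 + w/7 (z(c, w) = (-2*1 + w)/7 = (-2 + w)/7 = -2/7 + w/7)
(P*(z(1, -1) + 47) + 1064) + 30770 = (-4*((-2/7 + (⅐)*(-1)) + 47) + 1064) + 30770 = (-4*((-2/7 - ⅐) + 47) + 1064) + 30770 = (-4*(-3/7 + 47) + 1064) + 30770 = (-4*326/7 + 1064) + 30770 = (-1304/7 + 1064) + 30770 = 6144/7 + 30770 = 221534/7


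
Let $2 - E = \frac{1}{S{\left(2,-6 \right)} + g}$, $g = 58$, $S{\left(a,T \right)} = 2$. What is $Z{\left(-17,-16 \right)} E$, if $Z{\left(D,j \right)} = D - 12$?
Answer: $- \frac{3451}{60} \approx -57.517$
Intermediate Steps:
$E = \frac{119}{60}$ ($E = 2 - \frac{1}{2 + 58} = 2 - \frac{1}{60} = \frac{119}{60} \approx 1.9833$)
$Z{\left(D,j \right)} = -12 + D$ ($Z{\left(D,j \right)} = D - 12 = -12 + D$)
$Z{\left(-17,-16 \right)} E = \left(-12 - 17\right) \frac{119}{60} = \left(-29\right) \frac{119}{60} = - \frac{3451}{60}$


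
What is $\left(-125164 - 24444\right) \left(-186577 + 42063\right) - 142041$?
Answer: $21620308471$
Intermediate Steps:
$\left(-125164 - 24444\right) \left(-186577 + 42063\right) - 142041 = \left(-149608\right) \left(-144514\right) - 142041 = 21620450512 - 142041 = 21620308471$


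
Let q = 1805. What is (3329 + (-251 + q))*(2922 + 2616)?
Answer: 27042054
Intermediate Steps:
(3329 + (-251 + q))*(2922 + 2616) = (3329 + (-251 + 1805))*(2922 + 2616) = (3329 + 1554)*5538 = 4883*5538 = 27042054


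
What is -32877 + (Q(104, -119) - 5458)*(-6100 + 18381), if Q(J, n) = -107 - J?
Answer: -69653866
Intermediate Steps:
-32877 + (Q(104, -119) - 5458)*(-6100 + 18381) = -32877 + ((-107 - 1*104) - 5458)*(-6100 + 18381) = -32877 + ((-107 - 104) - 5458)*12281 = -32877 + (-211 - 5458)*12281 = -32877 - 5669*12281 = -32877 - 69620989 = -69653866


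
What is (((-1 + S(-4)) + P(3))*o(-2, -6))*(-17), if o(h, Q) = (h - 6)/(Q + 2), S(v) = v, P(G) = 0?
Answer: 170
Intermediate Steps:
o(h, Q) = (-6 + h)/(2 + Q)
(((-1 + S(-4)) + P(3))*o(-2, -6))*(-17) = (((-1 - 4) + 0)*((-6 - 2)/(2 - 6)))*(-17) = ((-5 + 0)*(-8/(-4)))*(-17) = -(-5)*(-8)/4*(-17) = -5*2*(-17) = -10*(-17) = 170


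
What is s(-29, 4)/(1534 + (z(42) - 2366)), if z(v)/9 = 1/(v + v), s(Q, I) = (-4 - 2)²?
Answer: -1008/23293 ≈ -0.043275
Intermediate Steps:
s(Q, I) = 36 (s(Q, I) = (-6)² = 36)
z(v) = 9/(2*v) (z(v) = 9/(v + v) = 9/((2*v)) = 9*(1/(2*v)) = 9/(2*v))
s(-29, 4)/(1534 + (z(42) - 2366)) = 36/(1534 + ((9/2)/42 - 2366)) = 36/(1534 + ((9/2)*(1/42) - 2366)) = 36/(1534 + (3/28 - 2366)) = 36/(1534 - 66245/28) = 36/(-23293/28) = 36*(-28/23293) = -1008/23293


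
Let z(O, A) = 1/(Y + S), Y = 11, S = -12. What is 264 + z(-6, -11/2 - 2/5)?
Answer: 263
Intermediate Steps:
z(O, A) = -1 (z(O, A) = 1/(11 - 12) = 1/(-1) = -1)
264 + z(-6, -11/2 - 2/5) = 264 - 1 = 263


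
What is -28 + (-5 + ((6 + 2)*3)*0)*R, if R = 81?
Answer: -433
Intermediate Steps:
-28 + (-5 + ((6 + 2)*3)*0)*R = -28 + (-5 + ((6 + 2)*3)*0)*81 = -28 + (-5 + (8*3)*0)*81 = -28 + (-5 + 24*0)*81 = -28 + (-5 + 0)*81 = -28 - 5*81 = -28 - 405 = -433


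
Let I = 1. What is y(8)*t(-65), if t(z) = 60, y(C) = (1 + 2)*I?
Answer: 180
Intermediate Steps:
y(C) = 3 (y(C) = (1 + 2)*1 = 3*1 = 3)
y(8)*t(-65) = 3*60 = 180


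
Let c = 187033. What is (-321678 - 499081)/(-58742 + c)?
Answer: -820759/128291 ≈ -6.3976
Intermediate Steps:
(-321678 - 499081)/(-58742 + c) = (-321678 - 499081)/(-58742 + 187033) = -820759/128291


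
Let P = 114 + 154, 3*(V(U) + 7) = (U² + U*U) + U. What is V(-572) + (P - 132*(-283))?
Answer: 255549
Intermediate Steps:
V(U) = -7 + U/3 + 2*U²/3 (V(U) = -7 + ((U² + U*U) + U)/3 = -7 + ((U² + U²) + U)/3 = -7 + (2*U² + U)/3 = -7 + (U + 2*U²)/3 = -7 + (U/3 + 2*U²/3) = -7 + U/3 + 2*U²/3)
P = 268
V(-572) + (P - 132*(-283)) = (-7 + (⅓)*(-572) + (⅔)*(-572)²) + (268 - 132*(-283)) = (-7 - 572/3 + (⅔)*327184) + (268 + 37356) = (-7 - 572/3 + 654368/3) + 37624 = 217925 + 37624 = 255549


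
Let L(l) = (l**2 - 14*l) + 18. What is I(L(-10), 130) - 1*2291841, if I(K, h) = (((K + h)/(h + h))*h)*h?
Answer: -2266621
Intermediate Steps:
L(l) = 18 + l**2 - 14*l
I(K, h) = h*(K/2 + h/2) (I(K, h) = (((K + h)/((2*h)))*h)*h = (((K + h)*(1/(2*h)))*h)*h = (((K + h)/(2*h))*h)*h = (K/2 + h/2)*h = h*(K/2 + h/2))
I(L(-10), 130) - 1*2291841 = (1/2)*130*((18 + (-10)**2 - 14*(-10)) + 130) - 1*2291841 = (1/2)*130*((18 + 100 + 140) + 130) - 2291841 = (1/2)*130*(258 + 130) - 2291841 = (1/2)*130*388 - 2291841 = 25220 - 2291841 = -2266621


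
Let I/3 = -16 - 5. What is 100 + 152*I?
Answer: -9476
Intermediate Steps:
I = -63 (I = 3*(-16 - 5) = 3*(-21) = -63)
100 + 152*I = 100 + 152*(-63) = 100 - 9576 = -9476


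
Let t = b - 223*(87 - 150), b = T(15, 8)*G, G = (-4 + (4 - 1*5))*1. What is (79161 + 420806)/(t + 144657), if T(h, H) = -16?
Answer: 499967/158786 ≈ 3.1487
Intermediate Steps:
G = -5 (G = (-4 + (4 - 5))*1 = (-4 - 1)*1 = -5*1 = -5)
b = 80 (b = -16*(-5) = 80)
t = 14129 (t = 80 - 223*(87 - 150) = 80 - 223*(-63) = 80 + 14049 = 14129)
(79161 + 420806)/(t + 144657) = (79161 + 420806)/(14129 + 144657) = 499967/158786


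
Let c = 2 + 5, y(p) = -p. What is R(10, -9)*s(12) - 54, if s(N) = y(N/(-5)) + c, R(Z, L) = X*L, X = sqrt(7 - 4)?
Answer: -54 - 423*sqrt(3)/5 ≈ -200.53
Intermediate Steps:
c = 7
X = sqrt(3) ≈ 1.7320
R(Z, L) = L*sqrt(3) (R(Z, L) = sqrt(3)*L = L*sqrt(3))
s(N) = 7 + N/5 (s(N) = -N/(-5) + 7 = -N*(-1)/5 + 7 = -(-1)*N/5 + 7 = N/5 + 7 = 7 + N/5)
R(10, -9)*s(12) - 54 = (-9*sqrt(3))*(7 + (1/5)*12) - 54 = (-9*sqrt(3))*(7 + 12/5) - 54 = -9*sqrt(3)*(47/5) - 54 = -423*sqrt(3)/5 - 54 = -54 - 423*sqrt(3)/5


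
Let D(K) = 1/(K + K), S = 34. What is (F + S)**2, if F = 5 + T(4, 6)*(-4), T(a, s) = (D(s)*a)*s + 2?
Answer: 529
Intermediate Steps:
D(K) = 1/(2*K)
T(a, s) = 2 + a/2 (T(a, s) = ((1/(2*s))*a)*s + 2 = (a/(2*s))*s + 2 = a/2 + 2 = 2 + a/2)
F = -11 (F = 5 + (2 + (1/2)*4)*(-4) = 5 + (2 + 2)*(-4) = 5 + 4*(-4) = 5 - 16 = -11)
(F + S)**2 = (-11 + 34)**2 = 23**2 = 529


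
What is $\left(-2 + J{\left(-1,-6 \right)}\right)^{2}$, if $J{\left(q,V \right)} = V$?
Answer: $64$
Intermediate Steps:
$\left(-2 + J{\left(-1,-6 \right)}\right)^{2} = \left(-2 - 6\right)^{2} = \left(-8\right)^{2} = 64$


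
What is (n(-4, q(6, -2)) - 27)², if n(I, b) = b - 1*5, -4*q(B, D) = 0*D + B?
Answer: 4489/4 ≈ 1122.3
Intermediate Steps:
q(B, D) = -B/4 (q(B, D) = -(0*D + B)/4 = -(0 + B)/4 = -B/4)
n(I, b) = -5 + b (n(I, b) = b - 5 = -5 + b)
(n(-4, q(6, -2)) - 27)² = ((-5 - ¼*6) - 27)² = ((-5 - 3/2) - 27)² = (-13/2 - 27)² = (-67/2)² = 4489/4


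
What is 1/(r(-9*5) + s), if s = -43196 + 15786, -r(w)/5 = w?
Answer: -1/27185 ≈ -3.6785e-5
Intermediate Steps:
r(w) = -5*w
s = -27410
1/(r(-9*5) + s) = 1/(-(-45)*5 - 27410) = 1/(-5*(-45) - 27410) = 1/(225 - 27410) = 1/(-27185) = -1/27185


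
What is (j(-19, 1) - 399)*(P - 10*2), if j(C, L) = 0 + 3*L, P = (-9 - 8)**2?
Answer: -106524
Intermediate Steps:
P = 289 (P = (-17)**2 = 289)
j(C, L) = 3*L
(j(-19, 1) - 399)*(P - 10*2) = (3*1 - 399)*(289 - 10*2) = (3 - 399)*(289 - 20) = -396*269 = -106524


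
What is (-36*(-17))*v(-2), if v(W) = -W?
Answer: 1224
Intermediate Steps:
(-36*(-17))*v(-2) = (-36*(-17))*(-1*(-2)) = 612*2 = 1224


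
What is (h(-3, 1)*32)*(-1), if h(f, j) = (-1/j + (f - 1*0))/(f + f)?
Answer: -64/3 ≈ -21.333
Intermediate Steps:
h(f, j) = (f - 1/j)/(2*f) (h(f, j) = (-1/j + (f + 0))/((2*f)) = (-1/j + f)*(1/(2*f)) = (f - 1/j)*(1/(2*f)) = (f - 1/j)/(2*f))
(h(-3, 1)*32)*(-1) = (((½)*(-1 - 3*1)/(-3*1))*32)*(-1) = (((½)*(-⅓)*1*(-1 - 3))*32)*(-1) = (((½)*(-⅓)*1*(-4))*32)*(-1) = ((⅔)*32)*(-1) = (64/3)*(-1) = -64/3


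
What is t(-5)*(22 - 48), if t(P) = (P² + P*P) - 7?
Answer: -1118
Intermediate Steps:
t(P) = -7 + 2*P² (t(P) = (P² + P²) - 7 = 2*P² - 7 = -7 + 2*P²)
t(-5)*(22 - 48) = (-7 + 2*(-5)²)*(22 - 48) = (-7 + 2*25)*(-26) = (-7 + 50)*(-26) = 43*(-26) = -1118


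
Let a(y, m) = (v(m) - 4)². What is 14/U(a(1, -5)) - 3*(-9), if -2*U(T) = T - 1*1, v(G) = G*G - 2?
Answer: 2423/90 ≈ 26.922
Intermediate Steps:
v(G) = -2 + G² (v(G) = G² - 2 = -2 + G²)
a(y, m) = (-6 + m²)² (a(y, m) = ((-2 + m²) - 4)² = (-6 + m²)²)
U(T) = ½ - T/2 (U(T) = -(T - 1*1)/2 = -(T - 1)/2 = -(-1 + T)/2 = ½ - T/2)
14/U(a(1, -5)) - 3*(-9) = 14/(½ - (-6 + (-5)²)²/2) - 3*(-9) = 14/(½ - (-6 + 25)²/2) + 27 = 14/(½ - ½*19²) + 27 = 14/(½ - ½*361) + 27 = 14/(½ - 361/2) + 27 = 14/(-180) + 27 = 14*(-1/180) + 27 = -7/90 + 27 = 2423/90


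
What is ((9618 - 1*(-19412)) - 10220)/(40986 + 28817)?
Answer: 18810/69803 ≈ 0.26947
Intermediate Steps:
((9618 - 1*(-19412)) - 10220)/(40986 + 28817) = ((9618 + 19412) - 10220)/69803 = (29030 - 10220)*(1/69803) = 18810*(1/69803) = 18810/69803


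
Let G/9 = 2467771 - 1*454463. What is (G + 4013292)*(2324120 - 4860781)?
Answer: -56144080259304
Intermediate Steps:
G = 18119772 (G = 9*(2467771 - 1*454463) = 9*(2467771 - 454463) = 9*2013308 = 18119772)
(G + 4013292)*(2324120 - 4860781) = (18119772 + 4013292)*(2324120 - 4860781) = 22133064*(-2536661) = -56144080259304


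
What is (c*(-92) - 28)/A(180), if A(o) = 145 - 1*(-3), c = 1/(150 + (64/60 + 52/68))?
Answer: -276884/1432529 ≈ -0.19328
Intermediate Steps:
c = 255/38717 (c = 1/(150 + (64*(1/60) + 52*(1/68))) = 1/(150 + (16/15 + 13/17)) = 1/(150 + 467/255) = 1/(38717/255) = 255/38717 ≈ 0.0065863)
A(o) = 148 (A(o) = 145 + 3 = 148)
(c*(-92) - 28)/A(180) = ((255/38717)*(-92) - 28)/148 = (-23460/38717 - 28)*(1/148) = -1107536/38717*1/148 = -276884/1432529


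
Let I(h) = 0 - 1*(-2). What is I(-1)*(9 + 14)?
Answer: 46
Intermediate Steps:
I(h) = 2 (I(h) = 0 + 2 = 2)
I(-1)*(9 + 14) = 2*(9 + 14) = 2*23 = 46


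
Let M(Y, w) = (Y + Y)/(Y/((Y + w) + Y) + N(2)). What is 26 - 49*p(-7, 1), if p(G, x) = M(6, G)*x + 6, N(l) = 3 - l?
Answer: -5888/11 ≈ -535.27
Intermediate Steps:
M(Y, w) = 2*Y/(1 + Y/(w + 2*Y)) (M(Y, w) = (Y + Y)/(Y/((Y + w) + Y) + (3 - 1*2)) = (2*Y)/(Y/(w + 2*Y) + (3 - 2)) = (2*Y)/(Y/(w + 2*Y) + 1) = (2*Y)/(1 + Y/(w + 2*Y)) = 2*Y/(1 + Y/(w + 2*Y)))
p(G, x) = 6 + 12*x*(12 + G)/(18 + G) (p(G, x) = (2*6*(G + 2*6)/(G + 3*6))*x + 6 = (2*6*(G + 12)/(G + 18))*x + 6 = (2*6*(12 + G)/(18 + G))*x + 6 = (12*(12 + G)/(18 + G))*x + 6 = 12*x*(12 + G)/(18 + G) + 6 = 6 + 12*x*(12 + G)/(18 + G))
26 - 49*p(-7, 1) = 26 - 294*(18 - 7 + 2*1*(12 - 7))/(18 - 7) = 26 - 294*(18 - 7 + 2*1*5)/11 = 26 - 294*(18 - 7 + 10)/11 = 26 - 294*21/11 = 26 - 49*126/11 = 26 - 6174/11 = -5888/11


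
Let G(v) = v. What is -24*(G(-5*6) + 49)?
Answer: -456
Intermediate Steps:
-24*(G(-5*6) + 49) = -24*(-5*6 + 49) = -24*(-30 + 49) = -24*19 = -456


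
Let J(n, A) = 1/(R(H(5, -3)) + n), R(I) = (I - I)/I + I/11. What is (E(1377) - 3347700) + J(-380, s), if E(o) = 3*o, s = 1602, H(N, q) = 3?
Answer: -13966087724/4177 ≈ -3.3436e+6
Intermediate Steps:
R(I) = I/11 (R(I) = 0/I + I*(1/11) = 0 + I/11 = I/11)
J(n, A) = 1/(3/11 + n) (J(n, A) = 1/((1/11)*3 + n) = 1/(3/11 + n))
(E(1377) - 3347700) + J(-380, s) = (3*1377 - 3347700) + 11/(3 + 11*(-380)) = (4131 - 3347700) + 11/(3 - 4180) = -3343569 + 11/(-4177) = -3343569 + 11*(-1/4177) = -3343569 - 11/4177 = -13966087724/4177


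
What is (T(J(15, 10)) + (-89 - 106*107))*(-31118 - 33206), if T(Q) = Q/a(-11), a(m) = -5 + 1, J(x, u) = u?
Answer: 735448454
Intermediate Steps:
a(m) = -4
T(Q) = -Q/4 (T(Q) = Q/(-4) = Q*(-¼) = -Q/4)
(T(J(15, 10)) + (-89 - 106*107))*(-31118 - 33206) = (-¼*10 + (-89 - 106*107))*(-31118 - 33206) = (-5/2 + (-89 - 11342))*(-64324) = (-5/2 - 11431)*(-64324) = -22867/2*(-64324) = 735448454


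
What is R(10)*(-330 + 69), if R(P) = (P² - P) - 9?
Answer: -21141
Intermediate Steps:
R(P) = -9 + P² - P
R(10)*(-330 + 69) = (-9 + 10² - 1*10)*(-330 + 69) = (-9 + 100 - 10)*(-261) = 81*(-261) = -21141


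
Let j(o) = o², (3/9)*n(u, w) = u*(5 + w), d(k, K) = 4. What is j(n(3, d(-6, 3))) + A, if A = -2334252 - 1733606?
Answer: -4061297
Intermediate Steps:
n(u, w) = 3*u*(5 + w) (n(u, w) = 3*(u*(5 + w)) = 3*u*(5 + w))
A = -4067858
j(n(3, d(-6, 3))) + A = (3*3*(5 + 4))² - 4067858 = (3*3*9)² - 4067858 = 81² - 4067858 = 6561 - 4067858 = -4061297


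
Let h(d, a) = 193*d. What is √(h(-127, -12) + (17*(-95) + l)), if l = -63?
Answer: I*√26189 ≈ 161.83*I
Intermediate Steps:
√(h(-127, -12) + (17*(-95) + l)) = √(193*(-127) + (17*(-95) - 63)) = √(-24511 + (-1615 - 63)) = √(-24511 - 1678) = √(-26189) = I*√26189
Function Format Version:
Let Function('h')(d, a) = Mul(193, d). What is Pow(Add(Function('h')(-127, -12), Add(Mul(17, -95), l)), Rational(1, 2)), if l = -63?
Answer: Mul(I, Pow(26189, Rational(1, 2))) ≈ Mul(161.83, I)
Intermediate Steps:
Pow(Add(Function('h')(-127, -12), Add(Mul(17, -95), l)), Rational(1, 2)) = Pow(Add(Mul(193, -127), Add(Mul(17, -95), -63)), Rational(1, 2)) = Pow(Add(-24511, Add(-1615, -63)), Rational(1, 2)) = Pow(Add(-24511, -1678), Rational(1, 2)) = Pow(-26189, Rational(1, 2)) = Mul(I, Pow(26189, Rational(1, 2)))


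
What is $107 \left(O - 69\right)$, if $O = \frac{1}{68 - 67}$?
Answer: $-7276$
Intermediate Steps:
$O = 1$ ($O = 1^{-1} = 1$)
$107 \left(O - 69\right) = 107 \left(1 - 69\right) = 107 \left(-68\right) = -7276$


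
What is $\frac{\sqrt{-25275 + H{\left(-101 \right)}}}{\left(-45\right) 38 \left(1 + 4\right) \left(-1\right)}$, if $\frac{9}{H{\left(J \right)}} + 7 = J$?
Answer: $\frac{i \sqrt{909903}}{51300} \approx 0.018594 i$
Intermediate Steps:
$H{\left(J \right)} = \frac{9}{-7 + J}$
$\frac{\sqrt{-25275 + H{\left(-101 \right)}}}{\left(-45\right) 38 \left(1 + 4\right) \left(-1\right)} = \frac{\sqrt{-25275 + \frac{9}{-7 - 101}}}{\left(-45\right) 38 \left(1 + 4\right) \left(-1\right)} = \frac{\sqrt{-25275 + \frac{9}{-108}}}{\left(-1710\right) 5 \left(-1\right)} = \frac{\sqrt{-25275 + 9 \left(- \frac{1}{108}\right)}}{\left(-1710\right) \left(-5\right)} = \frac{\sqrt{-25275 - \frac{1}{12}}}{8550} = \sqrt{- \frac{303301}{12}} \cdot \frac{1}{8550} = \frac{i \sqrt{909903}}{6} \cdot \frac{1}{8550} = \frac{i \sqrt{909903}}{51300}$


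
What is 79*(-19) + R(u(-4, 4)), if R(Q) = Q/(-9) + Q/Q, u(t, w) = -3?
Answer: -4499/3 ≈ -1499.7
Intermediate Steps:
R(Q) = 1 - Q/9 (R(Q) = Q*(-⅑) + 1 = -Q/9 + 1 = 1 - Q/9)
79*(-19) + R(u(-4, 4)) = 79*(-19) + (1 - ⅑*(-3)) = -1501 + (1 + ⅓) = -1501 + 4/3 = -4499/3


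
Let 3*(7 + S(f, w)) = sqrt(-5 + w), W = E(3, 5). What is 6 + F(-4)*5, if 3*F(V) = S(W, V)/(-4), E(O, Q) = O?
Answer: 107/12 - 5*I/12 ≈ 8.9167 - 0.41667*I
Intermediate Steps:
W = 3
S(f, w) = -7 + sqrt(-5 + w)/3
F(V) = 7/12 - sqrt(-5 + V)/36 (F(V) = ((-7 + sqrt(-5 + V)/3)/(-4))/3 = ((-7 + sqrt(-5 + V)/3)*(-1/4))/3 = (7/4 - sqrt(-5 + V)/12)/3 = 7/12 - sqrt(-5 + V)/36)
6 + F(-4)*5 = 6 + (7/12 - sqrt(-5 - 4)/36)*5 = 6 + (7/12 - I/12)*5 = 6 + (35/12 - 5*I/12) = 107/12 - 5*I/12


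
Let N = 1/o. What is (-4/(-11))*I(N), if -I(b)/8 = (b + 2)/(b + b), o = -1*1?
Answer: 16/11 ≈ 1.4545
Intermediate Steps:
o = -1
N = -1 (N = 1/(-1) = -1)
I(b) = -4*(2 + b)/b (I(b) = -8*(b + 2)/(b + b) = -8*(2 + b)/(2*b) = -8*(2 + b)*1/(2*b) = -4*(2 + b)/b)
(-4/(-11))*I(N) = (-4/(-11))*(-4 - 8/(-1)) = (-4*(-1/11))*(-4 - 8*(-1)) = 4*(-4 + 8)/11 = (4/11)*4 = 16/11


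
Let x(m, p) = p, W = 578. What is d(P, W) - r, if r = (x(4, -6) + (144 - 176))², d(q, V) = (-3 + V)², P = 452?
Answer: 329181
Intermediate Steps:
r = 1444 (r = (-6 + (144 - 176))² = (-6 - 32)² = (-38)² = 1444)
d(P, W) - r = (-3 + 578)² - 1*1444 = 575² - 1444 = 330625 - 1444 = 329181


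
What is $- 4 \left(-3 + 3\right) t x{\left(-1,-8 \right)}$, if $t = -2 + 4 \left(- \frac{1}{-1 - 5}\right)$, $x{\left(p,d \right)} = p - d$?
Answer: $0$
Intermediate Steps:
$t = - \frac{4}{3}$ ($t = -2 + 4 \left(- \frac{1}{-1 - 5}\right) = -2 + 4 \left(- \frac{1}{-6}\right) = -2 + 4 \left(\left(-1\right) \left(- \frac{1}{6}\right)\right) = -2 + 4 \cdot \frac{1}{6} = -2 + \frac{2}{3} = - \frac{4}{3} \approx -1.3333$)
$- 4 \left(-3 + 3\right) t x{\left(-1,-8 \right)} = - 4 \left(-3 + 3\right) \left(- \frac{4}{3}\right) \left(-1 - -8\right) = \left(-4\right) 0 \left(- \frac{4}{3}\right) \left(-1 + 8\right) = 0 \left(- \frac{4}{3}\right) 7 = 0 \cdot 7 = 0$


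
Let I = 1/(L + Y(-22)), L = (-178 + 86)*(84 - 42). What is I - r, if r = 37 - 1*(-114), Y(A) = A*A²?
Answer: -2191313/14512 ≈ -151.00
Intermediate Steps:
Y(A) = A³
L = -3864 (L = -92*42 = -3864)
I = -1/14512 (I = 1/(-3864 + (-22)³) = 1/(-3864 - 10648) = 1/(-14512) = -1/14512 ≈ -6.8908e-5)
r = 151 (r = 37 + 114 = 151)
I - r = -1/14512 - 1*151 = -1/14512 - 151 = -2191313/14512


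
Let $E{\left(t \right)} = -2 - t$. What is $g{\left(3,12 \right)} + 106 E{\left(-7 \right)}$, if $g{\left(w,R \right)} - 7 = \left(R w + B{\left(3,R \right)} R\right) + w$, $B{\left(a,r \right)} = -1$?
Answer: $564$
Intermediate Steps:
$g{\left(w,R \right)} = 7 + w - R + R w$ ($g{\left(w,R \right)} = 7 + \left(\left(R w - R\right) + w\right) = 7 + \left(\left(- R + R w\right) + w\right) = 7 + \left(w - R + R w\right) = 7 + w - R + R w$)
$g{\left(3,12 \right)} + 106 E{\left(-7 \right)} = \left(7 + 3 - 12 + 12 \cdot 3\right) + 106 \left(-2 - -7\right) = \left(7 + 3 - 12 + 36\right) + 106 \left(-2 + 7\right) = 34 + 106 \cdot 5 = 34 + 530 = 564$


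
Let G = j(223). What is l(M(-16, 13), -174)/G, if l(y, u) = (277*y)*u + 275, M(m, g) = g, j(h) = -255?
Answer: 626299/255 ≈ 2456.1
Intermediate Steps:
G = -255
l(y, u) = 275 + 277*u*y (l(y, u) = 277*u*y + 275 = 275 + 277*u*y)
l(M(-16, 13), -174)/G = (275 + 277*(-174)*13)/(-255) = (275 - 626574)*(-1/255) = -626299*(-1/255) = 626299/255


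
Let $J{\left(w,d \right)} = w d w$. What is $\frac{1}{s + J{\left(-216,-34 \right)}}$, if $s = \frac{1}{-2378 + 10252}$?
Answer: $- \frac{7874}{12490557695} \approx -6.304 \cdot 10^{-7}$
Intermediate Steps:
$J{\left(w,d \right)} = d w^{2}$ ($J{\left(w,d \right)} = d w w = d w^{2}$)
$s = \frac{1}{7874} \approx 0.000127$
$\frac{1}{s + J{\left(-216,-34 \right)}} = \frac{1}{\frac{1}{7874} - 34 \left(-216\right)^{2}} = \frac{1}{\frac{1}{7874} - 1586304} = \frac{1}{- \frac{12490557695}{7874}} = - \frac{7874}{12490557695}$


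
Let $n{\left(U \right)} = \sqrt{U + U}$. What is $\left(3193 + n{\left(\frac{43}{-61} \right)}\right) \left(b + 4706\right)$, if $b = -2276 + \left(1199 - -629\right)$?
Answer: $13595794 + \frac{4258 i \sqrt{5246}}{61} \approx 1.3596 \cdot 10^{7} + 5055.8 i$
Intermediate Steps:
$b = -448$ ($b = -2276 + \left(1199 + 629\right) = -2276 + 1828 = -448$)
$n{\left(U \right)} = \sqrt{2} \sqrt{U}$ ($n{\left(U \right)} = \sqrt{2 U} = \sqrt{2} \sqrt{U}$)
$\left(3193 + n{\left(\frac{43}{-61} \right)}\right) \left(b + 4706\right) = \left(3193 + \sqrt{2} \sqrt{\frac{43}{-61}}\right) \left(-448 + 4706\right) = \left(3193 + \sqrt{2} \sqrt{43 \left(- \frac{1}{61}\right)}\right) 4258 = \left(3193 + \sqrt{2} \sqrt{- \frac{43}{61}}\right) 4258 = \left(3193 + \sqrt{2} \frac{i \sqrt{2623}}{61}\right) 4258 = \left(3193 + \frac{i \sqrt{5246}}{61}\right) 4258 = 13595794 + \frac{4258 i \sqrt{5246}}{61}$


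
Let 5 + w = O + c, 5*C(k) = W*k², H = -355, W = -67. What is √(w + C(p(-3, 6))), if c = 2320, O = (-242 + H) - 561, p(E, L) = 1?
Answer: √28590/5 ≈ 33.817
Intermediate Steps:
O = -1158 (O = (-242 - 355) - 561 = -597 - 561 = -1158)
C(k) = -67*k²/5 (C(k) = (-67*k²)/5 = -67*k²/5)
w = 1157 (w = -5 + (-1158 + 2320) = -5 + 1162 = 1157)
√(w + C(p(-3, 6))) = √(1157 - 67/5*1²) = √(1157 - 67/5*1) = √(1157 - 67/5) = √(5718/5) = √28590/5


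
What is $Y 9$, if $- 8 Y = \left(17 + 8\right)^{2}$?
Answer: $- \frac{5625}{8} \approx -703.13$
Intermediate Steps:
$Y = - \frac{625}{8}$ ($Y = - \frac{\left(17 + 8\right)^{2}}{8} = - \frac{25^{2}}{8} = \left(- \frac{1}{8}\right) 625 = - \frac{625}{8} \approx -78.125$)
$Y 9 = \left(- \frac{625}{8}\right) 9 = - \frac{5625}{8}$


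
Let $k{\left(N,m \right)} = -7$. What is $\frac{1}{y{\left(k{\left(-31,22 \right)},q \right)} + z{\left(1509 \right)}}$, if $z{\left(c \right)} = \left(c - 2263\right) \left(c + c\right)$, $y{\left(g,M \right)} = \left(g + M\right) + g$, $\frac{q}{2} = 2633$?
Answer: $- \frac{1}{2270320} \approx -4.4047 \cdot 10^{-7}$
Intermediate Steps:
$q = 5266$ ($q = 2 \cdot 2633 = 5266$)
$y{\left(g,M \right)} = M + 2 g$ ($y{\left(g,M \right)} = \left(M + g\right) + g = M + 2 g$)
$z{\left(c \right)} = 2 c \left(-2263 + c\right)$ ($z{\left(c \right)} = \left(-2263 + c\right) 2 c = 2 c \left(-2263 + c\right)$)
$\frac{1}{y{\left(k{\left(-31,22 \right)},q \right)} + z{\left(1509 \right)}} = \frac{1}{\left(5266 + 2 \left(-7\right)\right) + 2 \cdot 1509 \left(-2263 + 1509\right)} = \frac{1}{\left(5266 - 14\right) + 2 \cdot 1509 \left(-754\right)} = \frac{1}{5252 - 2275572} = \frac{1}{-2270320} = - \frac{1}{2270320}$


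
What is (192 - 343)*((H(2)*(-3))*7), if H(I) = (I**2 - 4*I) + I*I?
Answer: 0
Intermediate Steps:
H(I) = -4*I + 2*I**2 (H(I) = (I**2 - 4*I) + I**2 = -4*I + 2*I**2)
(192 - 343)*((H(2)*(-3))*7) = (192 - 343)*(((2*2*(-2 + 2))*(-3))*7) = -151*(2*2*0)*(-3)*7 = -151*0*(-3)*7 = -0*7 = -151*0 = 0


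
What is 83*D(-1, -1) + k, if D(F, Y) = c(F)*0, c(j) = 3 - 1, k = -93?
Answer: -93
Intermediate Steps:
c(j) = 2
D(F, Y) = 0 (D(F, Y) = 2*0 = 0)
83*D(-1, -1) + k = 83*0 - 93 = 0 - 93 = -93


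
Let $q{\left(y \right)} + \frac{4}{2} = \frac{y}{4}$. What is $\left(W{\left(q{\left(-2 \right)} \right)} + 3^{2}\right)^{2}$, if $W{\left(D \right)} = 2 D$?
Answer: $16$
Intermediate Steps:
$q{\left(y \right)} = -2 + \frac{y}{4}$
$\left(W{\left(q{\left(-2 \right)} \right)} + 3^{2}\right)^{2} = \left(2 \left(-2 + \frac{1}{4} \left(-2\right)\right) + 3^{2}\right)^{2} = \left(2 \left(-2 - \frac{1}{2}\right) + 9\right)^{2} = \left(2 \left(- \frac{5}{2}\right) + 9\right)^{2} = \left(-5 + 9\right)^{2} = 4^{2} = 16$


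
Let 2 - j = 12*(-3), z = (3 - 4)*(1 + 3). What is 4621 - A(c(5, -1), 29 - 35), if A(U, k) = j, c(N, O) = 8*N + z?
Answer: 4583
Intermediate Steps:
z = -4 (z = -1*4 = -4)
c(N, O) = -4 + 8*N (c(N, O) = 8*N - 4 = -4 + 8*N)
j = 38 (j = 2 - 12*(-3) = 2 - 1*(-36) = 2 + 36 = 38)
A(U, k) = 38
4621 - A(c(5, -1), 29 - 35) = 4621 - 1*38 = 4621 - 38 = 4583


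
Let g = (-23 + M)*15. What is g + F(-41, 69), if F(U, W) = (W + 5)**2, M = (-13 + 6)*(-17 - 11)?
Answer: 8071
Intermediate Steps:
M = 196 (M = -7*(-28) = 196)
g = 2595 (g = (-23 + 196)*15 = 173*15 = 2595)
F(U, W) = (5 + W)**2
g + F(-41, 69) = 2595 + (5 + 69)**2 = 2595 + 74**2 = 2595 + 5476 = 8071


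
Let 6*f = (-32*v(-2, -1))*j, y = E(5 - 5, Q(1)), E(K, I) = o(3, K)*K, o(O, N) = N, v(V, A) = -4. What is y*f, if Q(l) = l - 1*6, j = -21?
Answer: 0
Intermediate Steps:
Q(l) = -6 + l (Q(l) = l - 6 = -6 + l)
E(K, I) = K**2 (E(K, I) = K*K = K**2)
y = 0 (y = (5 - 5)**2 = 0**2 = 0)
f = -448 (f = (-32*(-4)*(-21))/6 = (128*(-21))/6 = (1/6)*(-2688) = -448)
y*f = 0*(-448) = 0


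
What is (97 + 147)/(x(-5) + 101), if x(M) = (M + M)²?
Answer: 244/201 ≈ 1.2139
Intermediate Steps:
x(M) = 4*M² (x(M) = (2*M)² = 4*M²)
(97 + 147)/(x(-5) + 101) = (97 + 147)/(4*(-5)² + 101) = 244/(4*25 + 101) = 244/(100 + 101) = 244/201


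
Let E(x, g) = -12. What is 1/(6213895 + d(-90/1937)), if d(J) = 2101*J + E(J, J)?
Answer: 1937/12036102281 ≈ 1.6093e-7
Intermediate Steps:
d(J) = -12 + 2101*J (d(J) = 2101*J - 12 = -12 + 2101*J)
1/(6213895 + d(-90/1937)) = 1/(6213895 + (-12 + 2101*(-90/1937))) = 1/(6213895 + (-12 - 189090/1937)) = 1/(6213895 - 212334/1937) = 1/(12036102281/1937) = 1937/12036102281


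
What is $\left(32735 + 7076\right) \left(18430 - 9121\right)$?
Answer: $370600599$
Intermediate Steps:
$\left(32735 + 7076\right) \left(18430 - 9121\right) = 39811 \cdot 9309 = 370600599$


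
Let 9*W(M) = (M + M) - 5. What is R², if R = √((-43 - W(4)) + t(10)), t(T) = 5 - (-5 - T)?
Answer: -70/3 ≈ -23.333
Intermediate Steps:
W(M) = -5/9 + 2*M/9 (W(M) = ((M + M) - 5)/9 = (2*M - 5)/9 = (-5 + 2*M)/9 = -5/9 + 2*M/9)
t(T) = 10 + T (t(T) = 5 + (5 + T) = 10 + T)
R = I*√210/3 (R = √((-43 - (-5/9 + (2/9)*4)) + (10 + 10)) = √((-43 - (-5/9 + 8/9)) + 20) = √((-43 - 1*⅓) + 20) = √((-43 - ⅓) + 20) = √(-130/3 + 20) = √(-70/3) = I*√210/3 ≈ 4.8305*I)
R² = (I*√210/3)² = -70/3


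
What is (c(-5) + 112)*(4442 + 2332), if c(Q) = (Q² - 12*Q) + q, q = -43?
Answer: 1043196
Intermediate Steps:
c(Q) = -43 + Q² - 12*Q (c(Q) = (Q² - 12*Q) - 43 = -43 + Q² - 12*Q)
(c(-5) + 112)*(4442 + 2332) = ((-43 + (-5)² - 12*(-5)) + 112)*(4442 + 2332) = ((-43 + 25 + 60) + 112)*6774 = (42 + 112)*6774 = 154*6774 = 1043196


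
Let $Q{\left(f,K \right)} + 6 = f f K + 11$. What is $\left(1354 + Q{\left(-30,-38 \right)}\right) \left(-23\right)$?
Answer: $755343$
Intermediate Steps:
$Q{\left(f,K \right)} = 5 + K f^{2}$ ($Q{\left(f,K \right)} = -6 + \left(f f K + 11\right) = -6 + \left(f^{2} K + 11\right) = -6 + \left(K f^{2} + 11\right) = -6 + \left(11 + K f^{2}\right) = 5 + K f^{2}$)
$\left(1354 + Q{\left(-30,-38 \right)}\right) \left(-23\right) = \left(1354 + \left(5 - 38 \left(-30\right)^{2}\right)\right) \left(-23\right) = \left(1354 + \left(5 - 34200\right)\right) \left(-23\right) = \left(1354 - 34195\right) \left(-23\right) = \left(-32841\right) \left(-23\right) = 755343$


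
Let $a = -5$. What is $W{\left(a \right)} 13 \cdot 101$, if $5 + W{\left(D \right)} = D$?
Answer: $-13130$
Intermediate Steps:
$W{\left(D \right)} = -5 + D$
$W{\left(a \right)} 13 \cdot 101 = \left(-5 - 5\right) 13 \cdot 101 = \left(-10\right) 13 \cdot 101 = \left(-130\right) 101 = -13130$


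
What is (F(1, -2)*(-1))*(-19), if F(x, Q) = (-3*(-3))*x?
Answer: 171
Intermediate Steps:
F(x, Q) = 9*x
(F(1, -2)*(-1))*(-19) = ((9*1)*(-1))*(-19) = (9*(-1))*(-19) = -9*(-19) = 171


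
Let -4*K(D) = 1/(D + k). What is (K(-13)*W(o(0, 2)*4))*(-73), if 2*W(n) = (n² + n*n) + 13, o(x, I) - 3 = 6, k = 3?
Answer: -38033/16 ≈ -2377.1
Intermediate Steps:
o(x, I) = 9 (o(x, I) = 3 + 6 = 9)
W(n) = 13/2 + n² (W(n) = ((n² + n*n) + 13)/2 = ((n² + n²) + 13)/2 = (2*n² + 13)/2 = (13 + 2*n²)/2 = 13/2 + n²)
K(D) = -1/(4*(3 + D)) (K(D) = -1/(4*(D + 3)) = -1/(4*(3 + D)))
(K(-13)*W(o(0, 2)*4))*(-73) = ((-1/(12 + 4*(-13)))*(13/2 + (9*4)²))*(-73) = ((-1/(12 - 52))*(13/2 + 36²))*(-73) = ((-1/(-40))*(13/2 + 1296))*(-73) = (-1*(-1/40)*(2605/2))*(-73) = ((1/40)*(2605/2))*(-73) = (521/16)*(-73) = -38033/16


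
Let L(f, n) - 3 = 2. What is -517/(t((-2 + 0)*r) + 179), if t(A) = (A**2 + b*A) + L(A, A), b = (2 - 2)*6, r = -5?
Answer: -517/284 ≈ -1.8204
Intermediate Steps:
L(f, n) = 5 (L(f, n) = 3 + 2 = 5)
b = 0 (b = 0*6 = 0)
t(A) = 5 + A**2 (t(A) = (A**2 + 0*A) + 5 = (A**2 + 0) + 5 = A**2 + 5 = 5 + A**2)
-517/(t((-2 + 0)*r) + 179) = -517/((5 + ((-2 + 0)*(-5))**2) + 179) = -517/((5 + (-2*(-5))**2) + 179) = -517/((5 + 10**2) + 179) = -517/((5 + 100) + 179) = -517/(105 + 179) = -517/284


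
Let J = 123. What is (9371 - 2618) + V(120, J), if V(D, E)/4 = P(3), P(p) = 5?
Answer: 6773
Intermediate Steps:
V(D, E) = 20 (V(D, E) = 4*5 = 20)
(9371 - 2618) + V(120, J) = (9371 - 2618) + 20 = 6753 + 20 = 6773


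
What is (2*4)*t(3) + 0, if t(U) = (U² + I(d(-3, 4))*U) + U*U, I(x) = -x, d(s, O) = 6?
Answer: 0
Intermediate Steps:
t(U) = -6*U + 2*U² (t(U) = (U² + (-1*6)*U) + U*U = (U² - 6*U) + U² = -6*U + 2*U²)
(2*4)*t(3) + 0 = (2*4)*(2*3*(-3 + 3)) + 0 = 8*(2*3*0) + 0 = 8*0 + 0 = 0 + 0 = 0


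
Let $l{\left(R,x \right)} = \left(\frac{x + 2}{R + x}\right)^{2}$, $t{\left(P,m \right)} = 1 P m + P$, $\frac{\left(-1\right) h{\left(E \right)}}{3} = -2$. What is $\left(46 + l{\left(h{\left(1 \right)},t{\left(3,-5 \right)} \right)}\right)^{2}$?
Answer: $\frac{192721}{81} \approx 2379.3$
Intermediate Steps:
$h{\left(E \right)} = 6$ ($h{\left(E \right)} = \left(-3\right) \left(-2\right) = 6$)
$t{\left(P,m \right)} = P + P m$ ($t{\left(P,m \right)} = P m + P = P + P m$)
$l{\left(R,x \right)} = \frac{\left(2 + x\right)^{2}}{\left(R + x\right)^{2}}$ ($l{\left(R,x \right)} = \left(\frac{2 + x}{R + x}\right)^{2} = \frac{\left(2 + x\right)^{2}}{\left(R + x\right)^{2}}$)
$\left(46 + l{\left(h{\left(1 \right)},t{\left(3,-5 \right)} \right)}\right)^{2} = \left(46 + \frac{\left(2 + 3 \left(1 - 5\right)\right)^{2}}{\left(6 + 3 \left(1 - 5\right)\right)^{2}}\right)^{2} = \left(46 + \frac{\left(2 + 3 \left(-4\right)\right)^{2}}{\left(6 + 3 \left(-4\right)\right)^{2}}\right)^{2} = \left(46 + \frac{\left(2 - 12\right)^{2}}{\left(6 - 12\right)^{2}}\right)^{2} = \left(46 + \frac{\left(-10\right)^{2}}{36}\right)^{2} = \left(46 + 100 \cdot \frac{1}{36}\right)^{2} = \left(46 + \frac{25}{9}\right)^{2} = \left(\frac{439}{9}\right)^{2} = \frac{192721}{81}$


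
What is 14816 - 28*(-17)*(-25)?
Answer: 2916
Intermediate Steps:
14816 - 28*(-17)*(-25) = 14816 - (-476)*(-25) = 14816 - 1*11900 = 14816 - 11900 = 2916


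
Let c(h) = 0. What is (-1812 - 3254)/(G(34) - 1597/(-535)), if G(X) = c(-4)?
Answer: -2710310/1597 ≈ -1697.1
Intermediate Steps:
G(X) = 0
(-1812 - 3254)/(G(34) - 1597/(-535)) = (-1812 - 3254)/(0 - 1597/(-535)) = -5066/(0 - 1597*(-1/535)) = -5066/(0 + 1597/535) = -5066/1597/535 = -5066*535/1597 = -2710310/1597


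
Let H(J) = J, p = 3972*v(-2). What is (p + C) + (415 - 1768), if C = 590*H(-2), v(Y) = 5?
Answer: 17327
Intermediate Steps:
p = 19860 (p = 3972*5 = 19860)
C = -1180 (C = 590*(-2) = -1180)
(p + C) + (415 - 1768) = (19860 - 1180) + (415 - 1768) = 18680 - 1353 = 17327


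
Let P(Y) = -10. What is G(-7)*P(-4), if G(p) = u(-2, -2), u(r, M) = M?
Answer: 20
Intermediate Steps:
G(p) = -2
G(-7)*P(-4) = -2*(-10) = 20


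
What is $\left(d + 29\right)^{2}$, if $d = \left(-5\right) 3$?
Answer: $196$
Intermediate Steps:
$d = -15$
$\left(d + 29\right)^{2} = \left(-15 + 29\right)^{2} = 14^{2} = 196$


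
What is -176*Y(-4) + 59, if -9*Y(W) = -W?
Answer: 1235/9 ≈ 137.22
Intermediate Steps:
Y(W) = W/9 (Y(W) = -(-1)*W/9 = W/9)
-176*Y(-4) + 59 = -176*(-4)/9 + 59 = -176*(-4/9) + 59 = 704/9 + 59 = 1235/9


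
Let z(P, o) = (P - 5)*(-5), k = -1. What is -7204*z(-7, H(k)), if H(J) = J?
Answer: -432240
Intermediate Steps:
z(P, o) = 25 - 5*P (z(P, o) = (-5 + P)*(-5) = 25 - 5*P)
-7204*z(-7, H(k)) = -7204*(25 - 5*(-7)) = -7204*(25 + 35) = -7204*60 = -432240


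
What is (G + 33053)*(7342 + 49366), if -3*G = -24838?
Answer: 7031621876/3 ≈ 2.3439e+9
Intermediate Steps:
G = 24838/3 (G = -⅓*(-24838) = 24838/3 ≈ 8279.3)
(G + 33053)*(7342 + 49366) = (24838/3 + 33053)*(7342 + 49366) = (123997/3)*56708 = 7031621876/3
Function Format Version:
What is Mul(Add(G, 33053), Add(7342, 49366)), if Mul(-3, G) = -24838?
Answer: Rational(7031621876, 3) ≈ 2.3439e+9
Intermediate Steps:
G = Rational(24838, 3) (G = Mul(Rational(-1, 3), -24838) = Rational(24838, 3) ≈ 8279.3)
Mul(Add(G, 33053), Add(7342, 49366)) = Mul(Add(Rational(24838, 3), 33053), Add(7342, 49366)) = Mul(Rational(123997, 3), 56708) = Rational(7031621876, 3)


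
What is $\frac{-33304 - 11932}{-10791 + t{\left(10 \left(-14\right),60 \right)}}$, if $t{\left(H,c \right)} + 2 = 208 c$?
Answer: $- \frac{45236}{1687} \approx -26.814$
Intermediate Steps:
$t{\left(H,c \right)} = -2 + 208 c$
$\frac{-33304 - 11932}{-10791 + t{\left(10 \left(-14\right),60 \right)}} = \frac{-33304 - 11932}{-10791 + \left(-2 + 208 \cdot 60\right)} = \frac{-33304 - 11932}{-10791 + \left(-2 + 12480\right)} = \frac{-33304 - 11932}{-10791 + 12478} = - \frac{45236}{1687}$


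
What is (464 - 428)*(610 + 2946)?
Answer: 128016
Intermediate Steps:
(464 - 428)*(610 + 2946) = 36*3556 = 128016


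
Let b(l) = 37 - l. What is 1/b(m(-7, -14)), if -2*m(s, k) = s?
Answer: 2/67 ≈ 0.029851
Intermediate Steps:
m(s, k) = -s/2
1/b(m(-7, -14)) = 1/(37 - (-1)*(-7)/2) = 1/(37 - 1*7/2) = 1/(37 - 7/2) = 1/(67/2) = 2/67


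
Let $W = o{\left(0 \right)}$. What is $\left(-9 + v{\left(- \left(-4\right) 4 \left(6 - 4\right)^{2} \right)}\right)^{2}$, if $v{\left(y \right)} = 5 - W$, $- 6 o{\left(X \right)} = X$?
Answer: $16$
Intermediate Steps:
$o{\left(X \right)} = - \frac{X}{6}$
$W = 0$ ($W = \left(- \frac{1}{6}\right) 0 = 0$)
$v{\left(y \right)} = 5$ ($v{\left(y \right)} = 5 - 0 = 5 + 0 = 5$)
$\left(-9 + v{\left(- \left(-4\right) 4 \left(6 - 4\right)^{2} \right)}\right)^{2} = \left(-9 + 5\right)^{2} = \left(-4\right)^{2} = 16$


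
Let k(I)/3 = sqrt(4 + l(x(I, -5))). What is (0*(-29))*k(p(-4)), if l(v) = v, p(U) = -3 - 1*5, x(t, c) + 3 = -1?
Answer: 0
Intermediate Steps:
x(t, c) = -4 (x(t, c) = -3 - 1 = -4)
p(U) = -8 (p(U) = -3 - 5 = -8)
k(I) = 0 (k(I) = 3*sqrt(4 - 4) = 3*sqrt(0) = 3*0 = 0)
(0*(-29))*k(p(-4)) = (0*(-29))*0 = 0*0 = 0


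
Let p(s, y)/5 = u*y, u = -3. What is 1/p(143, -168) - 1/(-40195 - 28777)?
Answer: 17873/43452360 ≈ 0.00041132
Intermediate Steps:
p(s, y) = -15*y (p(s, y) = 5*(-3*y) = -15*y)
1/p(143, -168) - 1/(-40195 - 28777) = 1/(-15*(-168)) - 1/(-40195 - 28777) = 1/2520 - 1/(-68972) = 1/2520 - 1*(-1/68972) = 1/2520 + 1/68972 = 17873/43452360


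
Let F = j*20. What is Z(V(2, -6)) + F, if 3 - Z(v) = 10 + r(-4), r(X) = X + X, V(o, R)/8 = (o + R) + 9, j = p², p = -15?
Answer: 4501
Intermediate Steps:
j = 225 (j = (-15)² = 225)
V(o, R) = 72 + 8*R + 8*o (V(o, R) = 8*((o + R) + 9) = 8*((R + o) + 9) = 8*(9 + R + o) = 72 + 8*R + 8*o)
r(X) = 2*X
F = 4500 (F = 225*20 = 4500)
Z(v) = 1 (Z(v) = 3 - (10 + 2*(-4)) = 3 - (10 - 8) = 3 - 1*2 = 3 - 2 = 1)
Z(V(2, -6)) + F = 1 + 4500 = 4501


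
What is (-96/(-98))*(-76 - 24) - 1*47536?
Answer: -2334064/49 ≈ -47634.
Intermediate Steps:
(-96/(-98))*(-76 - 24) - 1*47536 = -96*(-1/98)*(-100) - 47536 = (48/49)*(-100) - 47536 = -4800/49 - 47536 = -2334064/49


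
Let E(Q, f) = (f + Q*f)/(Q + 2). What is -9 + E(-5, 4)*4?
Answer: 37/3 ≈ 12.333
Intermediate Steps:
E(Q, f) = (f + Q*f)/(2 + Q)
-9 + E(-5, 4)*4 = -9 + (4*(1 - 5)/(2 - 5))*4 = -9 + (4*(-4)/(-3))*4 = -9 + (4*(-1/3)*(-4))*4 = -9 + (16/3)*4 = -9 + 64/3 = 37/3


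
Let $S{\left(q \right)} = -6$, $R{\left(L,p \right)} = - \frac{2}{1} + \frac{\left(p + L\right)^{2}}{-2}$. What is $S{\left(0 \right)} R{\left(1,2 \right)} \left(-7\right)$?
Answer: $-273$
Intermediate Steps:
$R{\left(L,p \right)} = -2 - \frac{\left(L + p\right)^{2}}{2}$ ($R{\left(L,p \right)} = \left(-2\right) 1 + \left(L + p\right)^{2} \left(- \frac{1}{2}\right) = -2 - \frac{\left(L + p\right)^{2}}{2}$)
$S{\left(0 \right)} R{\left(1,2 \right)} \left(-7\right) = - 6 \left(-2 - \frac{\left(1 + 2\right)^{2}}{2}\right) \left(-7\right) = - 6 \left(-2 - \frac{3^{2}}{2}\right) \left(-7\right) = - 6 \left(-2 - \frac{9}{2}\right) \left(-7\right) = \left(-6\right) \left(- \frac{13}{2}\right) \left(-7\right) = 39 \left(-7\right) = -273$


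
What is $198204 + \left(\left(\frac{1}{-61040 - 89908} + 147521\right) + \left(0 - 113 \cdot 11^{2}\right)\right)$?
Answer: $\frac{50122585295}{150948} \approx 3.3205 \cdot 10^{5}$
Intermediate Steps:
$198204 + \left(\left(\frac{1}{-61040 - 89908} + 147521\right) + \left(0 - 113 \cdot 11^{2}\right)\right) = 198204 + \left(\left(\frac{1}{-150948} + 147521\right) + \left(0 - 13673\right)\right) = 198204 + \left(\left(- \frac{1}{150948} + 147521\right) + \left(0 - 13673\right)\right) = 198204 + \left(\frac{22267999907}{150948} - 13673\right) = 198204 + \frac{20204087903}{150948} = \frac{50122585295}{150948}$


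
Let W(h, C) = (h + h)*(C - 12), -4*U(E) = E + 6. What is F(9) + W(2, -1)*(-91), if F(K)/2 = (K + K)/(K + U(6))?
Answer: 4738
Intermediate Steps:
U(E) = -3/2 - E/4 (U(E) = -(E + 6)/4 = -(6 + E)/4 = -3/2 - E/4)
W(h, C) = 2*h*(-12 + C) (W(h, C) = (2*h)*(-12 + C) = 2*h*(-12 + C))
F(K) = 4*K/(-3 + K) (F(K) = 2*((K + K)/(K + (-3/2 - 1/4*6))) = 2*((2*K)/(K + (-3/2 - 3/2))) = 2*((2*K)/(K - 3)) = 2*((2*K)/(-3 + K)) = 2*(2*K/(-3 + K)) = 4*K/(-3 + K))
F(9) + W(2, -1)*(-91) = 4*9/(-3 + 9) + (2*2*(-12 - 1))*(-91) = 4*9/6 + (2*2*(-13))*(-91) = 4*9*(1/6) - 52*(-91) = 6 + 4732 = 4738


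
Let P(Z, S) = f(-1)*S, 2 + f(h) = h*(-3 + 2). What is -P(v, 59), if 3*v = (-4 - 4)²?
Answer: 59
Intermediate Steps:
f(h) = -2 - h (f(h) = -2 + h*(-3 + 2) = -2 + h*(-1) = -2 - h)
v = 64/3 (v = (-4 - 4)²/3 = (⅓)*(-8)² = (⅓)*64 = 64/3 ≈ 21.333)
P(Z, S) = -S (P(Z, S) = (-2 - 1*(-1))*S = (-2 + 1)*S = -S)
-P(v, 59) = -(-1)*59 = -1*(-59) = 59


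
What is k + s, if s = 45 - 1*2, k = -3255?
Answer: -3212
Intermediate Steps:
s = 43 (s = 45 - 2 = 43)
k + s = -3255 + 43 = -3212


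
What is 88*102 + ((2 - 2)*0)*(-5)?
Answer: 8976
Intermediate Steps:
88*102 + ((2 - 2)*0)*(-5) = 8976 + (0*0)*(-5) = 8976 + 0*(-5) = 8976 + 0 = 8976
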